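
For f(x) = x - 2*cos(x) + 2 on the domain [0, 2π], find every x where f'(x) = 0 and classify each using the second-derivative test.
f'(x) = 2*sin(x) + 1

Solve f'(x) = 0 on [0, 2π]:
  f'(x) = 0 ⇔ sin(x) = -1/2, i.e. x = arcsin(-1/2) + 2nπ or x = π − arcsin(-1/2) + 2nπ; keep the solutions lying in [0, 2π].
  ⇒ x = 7*pi/6 ≈ 3.6652, 11*pi/6 ≈ 5.7596

f''(x) = 2*cos(x)
Second-derivative test at each critical point:
  f''(3.6652) = -1.7321 < 0 → local maximum
  f''(5.7596) = 1.7321 > 0 → local minimum

Critical points: x = 7*pi/6 ≈ 3.6652 (local maximum); x = 11*pi/6 ≈ 5.7596 (local minimum)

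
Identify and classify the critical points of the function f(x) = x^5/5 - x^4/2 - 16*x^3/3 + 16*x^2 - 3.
f'(x) = x*(x^3 - 2*x^2 - 16*x + 32)

Solve f'(x) = 0:
  Factor: x^4 - 2*x^3 - 16*x^2 + 32*x = x*(x - 4)*(x - 2)*(x + 4) = 0.
  ⇒ x = -4, 0, 2, 4

f''(x) = 4*x^3 - 6*x^2 - 32*x + 32
Second-derivative test at each critical point:
  f''(-4) = -192 < 0 → local maximum
  f''(0) = 32 > 0 → local minimum
  f''(2) = -24 < 0 → local maximum
  f''(4) = 64 > 0 → local minimum

Critical points: x = -4 (local maximum); x = 0 (local minimum); x = 2 (local maximum); x = 4 (local minimum)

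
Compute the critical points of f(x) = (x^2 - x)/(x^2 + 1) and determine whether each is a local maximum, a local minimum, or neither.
f'(x) = (x^2 + 2*x - 1)/(x^4 + 2*x^2 + 1)

Solve f'(x) = 0:
  f'(x) = (x^2 + 2*x - 1)/(x^2 + 1)^2; the denominator is positive wherever f is defined, so f'(x) = 0 ⇔ x^2 + 2*x - 1 = 0.
  x^2 + 2*x - 1 = 0 has no rational roots; quadratic formula: x = (-2 ± √8)/2.
  ⇒ x = -sqrt(2) - 1 ≈ -2.4142, -1 + sqrt(2) ≈ 0.4142

f''(x) = 2*(-x^3 - 3*x^2 + 3*x + 1)/(x^6 + 3*x^4 + 3*x^2 + 1)
Second-derivative test at each critical point:
  f''(-2.4142) = -0.0607 < 0 → local maximum
  f''(0.4142) = 2.0607 > 0 → local minimum

Critical points: x = -sqrt(2) - 1 ≈ -2.4142 (local maximum); x = -1 + sqrt(2) ≈ 0.4142 (local minimum)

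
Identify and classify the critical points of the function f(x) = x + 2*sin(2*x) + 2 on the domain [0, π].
f'(x) = 4*cos(2*x) + 1

Solve f'(x) = 0 on [0, π]:
  f'(x) = 0 ⇔ cos(2*x) = -1/4, i.e. 2*x = ±arccos(-1/4) + 2nπ; keep the solutions lying in [0, π].
  ⇒ x = acos(-1/4)/2 ≈ 0.9117, pi - acos(-1/4)/2 ≈ 2.2299

f''(x) = -8*sin(2*x)
Second-derivative test at each critical point:
  f''(0.9117) = -7.7460 < 0 → local maximum
  f''(2.2299) = 7.7460 > 0 → local minimum

Critical points: x = acos(-1/4)/2 ≈ 0.9117 (local maximum); x = pi - acos(-1/4)/2 ≈ 2.2299 (local minimum)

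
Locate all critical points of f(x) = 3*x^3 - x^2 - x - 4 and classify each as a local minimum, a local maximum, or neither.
f'(x) = 9*x^2 - 2*x - 1

Solve f'(x) = 0:
  9*x^2 - 2*x - 1 = 0 has no rational roots; quadratic formula: x = (2 ± √40)/18.
  ⇒ x = 1/9 - sqrt(10)/9 ≈ -0.2403, 1/9 + sqrt(10)/9 ≈ 0.4625

f''(x) = 18*x - 2
Second-derivative test at each critical point:
  f''(-0.2403) = -6.3246 < 0 → local maximum
  f''(0.4625) = 6.3246 > 0 → local minimum

Critical points: x = 1/9 - sqrt(10)/9 ≈ -0.2403 (local maximum); x = 1/9 + sqrt(10)/9 ≈ 0.4625 (local minimum)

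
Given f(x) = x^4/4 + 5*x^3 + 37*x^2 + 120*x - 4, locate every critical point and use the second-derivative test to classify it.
f'(x) = x^3 + 15*x^2 + 74*x + 120

Solve f'(x) = 0:
  Factor: x^3 + 15*x^2 + 74*x + 120 = (x + 4)*(x + 5)*(x + 6) = 0.
  ⇒ x = -6, -5, -4

f''(x) = 3*x^2 + 30*x + 74
Second-derivative test at each critical point:
  f''(-6) = 2 > 0 → local minimum
  f''(-5) = -1 < 0 → local maximum
  f''(-4) = 2 > 0 → local minimum

Critical points: x = -6 (local minimum); x = -5 (local maximum); x = -4 (local minimum)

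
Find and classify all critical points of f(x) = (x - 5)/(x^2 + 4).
f'(x) = (x^2 - 2*x*(x - 5) + 4)/(x^2 + 4)^2

Solve f'(x) = 0:
  f'(x) = -(x^2 - 10*x - 4)/(x^2 + 4)^2; the denominator is positive wherever f is defined, so f'(x) = 0 ⇔ -x^2 + 10*x + 4 = 0.
  x^2 - 10*x - 4 = 0 has no rational roots; quadratic formula: x = (10 ± √116)/2.
  ⇒ x = 5 - sqrt(29) ≈ -0.3852, 5 + sqrt(29) ≈ 10.3852

f''(x) = 2*(4*x^2*(x - 5) + (5 - 3*x)*(x^2 + 4))/(x^2 + 4)^3
Second-derivative test at each critical point:
  f''(-0.3852) = 0.6259 > 0 → local minimum
  f''(10.3852) = -0.0009 < 0 → local maximum

Critical points: x = 5 - sqrt(29) ≈ -0.3852 (local minimum); x = 5 + sqrt(29) ≈ 10.3852 (local maximum)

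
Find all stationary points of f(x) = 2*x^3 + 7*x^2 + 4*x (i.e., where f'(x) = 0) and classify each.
f'(x) = 6*x^2 + 14*x + 4

Solve f'(x) = 0:
  Factor: 6*x^2 + 14*x + 4 = 2*(x + 2)*(3*x + 1) = 0.
  ⇒ x = -2, -1/3

f''(x) = 12*x + 14
Second-derivative test at each critical point:
  f''(-2) = -10 < 0 → local maximum
  f''(-1/3) = 10 > 0 → local minimum

Critical points: x = -2 (local maximum); x = -1/3 (local minimum)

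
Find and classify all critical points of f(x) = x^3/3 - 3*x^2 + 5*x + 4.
f'(x) = x^2 - 6*x + 5

Solve f'(x) = 0:
  Factor: x^2 - 6*x + 5 = (x - 5)*(x - 1) = 0.
  ⇒ x = 1, 5

f''(x) = 2*x - 6
Second-derivative test at each critical point:
  f''(1) = -4 < 0 → local maximum
  f''(5) = 4 > 0 → local minimum

Critical points: x = 1 (local maximum); x = 5 (local minimum)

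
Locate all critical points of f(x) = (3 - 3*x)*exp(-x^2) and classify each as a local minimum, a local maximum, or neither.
f'(x) = 3*(2*x*(x - 1) - 1)*exp(-x^2)

Solve f'(x) = 0:
  f'(x) = (6*x^2 - 6*x - 3)·exp(-x^2) and exp(-x^2) > 0 for every x, so f'(x) = 0 ⇔ 6*x^2 - 6*x - 3 = 0.
  Factor: 6*x^2 - 6*x - 3 = 3*(2*x^2 - 2*x - 1); 2*x^2 - 2*x - 1 = 0 has no rational roots; quadratic formula: x = (2 ± √12)/4.
  ⇒ x = 1/2 - sqrt(3)/2 ≈ -0.3660, 1/2 + sqrt(3)/2 ≈ 1.3660

f''(x) = 6*(2*x^2*(1 - x) + 3*x - 1)*exp(-x^2)
Second-derivative test at each critical point:
  f''(-0.3660) = -9.0892 < 0 → local maximum
  f''(1.3660) = 1.6081 > 0 → local minimum

Critical points: x = 1/2 - sqrt(3)/2 ≈ -0.3660 (local maximum); x = 1/2 + sqrt(3)/2 ≈ 1.3660 (local minimum)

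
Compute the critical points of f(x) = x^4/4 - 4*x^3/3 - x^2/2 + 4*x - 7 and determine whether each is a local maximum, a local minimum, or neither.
f'(x) = x^3 - 4*x^2 - x + 4

Solve f'(x) = 0:
  Factor: x^3 - 4*x^2 - x + 4 = (x - 4)*(x - 1)*(x + 1) = 0.
  ⇒ x = -1, 1, 4

f''(x) = 3*x^2 - 8*x - 1
Second-derivative test at each critical point:
  f''(-1) = 10 > 0 → local minimum
  f''(1) = -6 < 0 → local maximum
  f''(4) = 15 > 0 → local minimum

Critical points: x = -1 (local minimum); x = 1 (local maximum); x = 4 (local minimum)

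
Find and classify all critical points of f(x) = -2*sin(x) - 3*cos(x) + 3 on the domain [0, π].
f'(x) = 3*sin(x) - 2*cos(x)

Solve f'(x) = 0 on [0, π]:
  f'(x) = 0 ⇔ -2*cos(x) = -3*sin(x) ⇔ tan(x) = 2/3, i.e. x = arctan(2/3) + nπ; keep the solutions lying in [0, π].
  ⇒ x = atan(2/3) ≈ 0.5880

f''(x) = 2*sin(x) + 3*cos(x)
Second-derivative test at each critical point:
  f''(0.5880) = 3.6056 > 0 → local minimum

Critical points: x = atan(2/3) ≈ 0.5880 (local minimum)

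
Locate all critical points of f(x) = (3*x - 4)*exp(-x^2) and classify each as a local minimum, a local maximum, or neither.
f'(x) = (-2*x*(3*x - 4) + 3)*exp(-x^2)

Solve f'(x) = 0:
  f'(x) = (-6*x^2 + 8*x + 3)·exp(-x^2) and exp(-x^2) > 0 for every x, so f'(x) = 0 ⇔ -6*x^2 + 8*x + 3 = 0.
  6*x^2 - 8*x - 3 = 0 has no rational roots; quadratic formula: x = (8 ± √136)/12.
  ⇒ x = 2/3 - sqrt(34)/6 ≈ -0.3052, 2/3 + sqrt(34)/6 ≈ 1.6385

f''(x) = 2*(2*x^2*(3*x - 4) - 9*x + 4)*exp(-x^2)
Second-derivative test at each critical point:
  f''(-0.3052) = 10.6250 > 0 → local minimum
  f''(1.6385) = -0.7959 < 0 → local maximum

Critical points: x = 2/3 - sqrt(34)/6 ≈ -0.3052 (local minimum); x = 2/3 + sqrt(34)/6 ≈ 1.6385 (local maximum)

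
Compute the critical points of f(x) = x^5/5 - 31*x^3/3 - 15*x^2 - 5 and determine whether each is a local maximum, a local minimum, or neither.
f'(x) = x*(x^3 - 31*x - 30)

Solve f'(x) = 0:
  Factor: x^4 - 31*x^2 - 30*x = x*(x - 6)*(x + 1)*(x + 5) = 0.
  ⇒ x = -5, -1, 0, 6

f''(x) = 4*x^3 - 62*x - 30
Second-derivative test at each critical point:
  f''(-5) = -220 < 0 → local maximum
  f''(-1) = 28 > 0 → local minimum
  f''(0) = -30 < 0 → local maximum
  f''(6) = 462 > 0 → local minimum

Critical points: x = -5 (local maximum); x = -1 (local minimum); x = 0 (local maximum); x = 6 (local minimum)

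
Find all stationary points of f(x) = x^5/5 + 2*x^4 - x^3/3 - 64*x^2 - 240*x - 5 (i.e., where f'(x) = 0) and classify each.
f'(x) = x^4 + 8*x^3 - x^2 - 128*x - 240

Solve f'(x) = 0:
  Factor: x^4 + 8*x^3 - x^2 - 128*x - 240 = (x - 4)*(x + 3)*(x + 4)*(x + 5) = 0.
  ⇒ x = -5, -4, -3, 4

f''(x) = 4*x^3 + 24*x^2 - 2*x - 128
Second-derivative test at each critical point:
  f''(-5) = -18 < 0 → local maximum
  f''(-4) = 8 > 0 → local minimum
  f''(-3) = -14 < 0 → local maximum
  f''(4) = 504 > 0 → local minimum

Critical points: x = -5 (local maximum); x = -4 (local minimum); x = -3 (local maximum); x = 4 (local minimum)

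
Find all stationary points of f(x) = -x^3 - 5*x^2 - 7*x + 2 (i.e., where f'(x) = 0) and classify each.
f'(x) = -3*x^2 - 10*x - 7

Solve f'(x) = 0:
  Factor: -3*x^2 - 10*x - 7 = -(x + 1)*(3*x + 7) = 0.
  ⇒ x = -7/3, -1

f''(x) = -6*x - 10
Second-derivative test at each critical point:
  f''(-7/3) = 4 > 0 → local minimum
  f''(-1) = -4 < 0 → local maximum

Critical points: x = -7/3 (local minimum); x = -1 (local maximum)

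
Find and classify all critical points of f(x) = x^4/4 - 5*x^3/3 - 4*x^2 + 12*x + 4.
f'(x) = x^3 - 5*x^2 - 8*x + 12

Solve f'(x) = 0:
  Factor: x^3 - 5*x^2 - 8*x + 12 = (x - 6)*(x - 1)*(x + 2) = 0.
  ⇒ x = -2, 1, 6

f''(x) = 3*x^2 - 10*x - 8
Second-derivative test at each critical point:
  f''(-2) = 24 > 0 → local minimum
  f''(1) = -15 < 0 → local maximum
  f''(6) = 40 > 0 → local minimum

Critical points: x = -2 (local minimum); x = 1 (local maximum); x = 6 (local minimum)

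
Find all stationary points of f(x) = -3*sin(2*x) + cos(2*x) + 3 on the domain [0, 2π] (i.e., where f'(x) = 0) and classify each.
f'(x) = -2*sin(2*x) - 6*cos(2*x)

Solve f'(x) = 0 on [0, 2π]:
  f'(x) = 0 ⇔ -3*cos(2*x) = sin(2*x) ⇔ tan(2*x) = -3, i.e. 2*x = arctan(-3) + nπ; keep the solutions lying in [0, 2π].
  ⇒ x = -atan(3)/2 + pi/2 ≈ 0.9463, pi - atan(3)/2 ≈ 2.5171, -atan(3)/2 + 3*pi/2 ≈ 4.0879, -atan(3)/2 + 2*pi ≈ 5.6587

f''(x) = 12*sin(2*x) - 4*cos(2*x)
Second-derivative test at each critical point:
  f''(0.9463) = 12.6491 > 0 → local minimum
  f''(2.5171) = -12.6491 < 0 → local maximum
  f''(4.0879) = 12.6491 > 0 → local minimum
  f''(5.6587) = -12.6491 < 0 → local maximum

Critical points: x = -atan(3)/2 + pi/2 ≈ 0.9463 (local minimum); x = pi - atan(3)/2 ≈ 2.5171 (local maximum); x = -atan(3)/2 + 3*pi/2 ≈ 4.0879 (local minimum); x = -atan(3)/2 + 2*pi ≈ 5.6587 (local maximum)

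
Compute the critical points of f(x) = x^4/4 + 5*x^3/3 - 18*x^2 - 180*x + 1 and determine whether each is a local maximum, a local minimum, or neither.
f'(x) = x^3 + 5*x^2 - 36*x - 180

Solve f'(x) = 0:
  Factor: x^3 + 5*x^2 - 36*x - 180 = (x - 6)*(x + 5)*(x + 6) = 0.
  ⇒ x = -6, -5, 6

f''(x) = 3*x^2 + 10*x - 36
Second-derivative test at each critical point:
  f''(-6) = 12 > 0 → local minimum
  f''(-5) = -11 < 0 → local maximum
  f''(6) = 132 > 0 → local minimum

Critical points: x = -6 (local minimum); x = -5 (local maximum); x = 6 (local minimum)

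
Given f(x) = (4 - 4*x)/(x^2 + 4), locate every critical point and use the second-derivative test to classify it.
f'(x) = 4*(-x^2 + 2*x*(x - 1) - 4)/(x^2 + 4)^2

Solve f'(x) = 0:
  f'(x) = 4*(x^2 - 2*x - 4)/(x^2 + 4)^2; the denominator is positive wherever f is defined, so f'(x) = 0 ⇔ 4*x^2 - 8*x - 16 = 0.
  Factor: 4*x^2 - 8*x - 16 = 4*(x^2 - 2*x - 4); x^2 - 2*x - 4 = 0 has no rational roots; quadratic formula: x = (2 ± √20)/2.
  ⇒ x = 1 - sqrt(5) ≈ -1.2361, 1 + sqrt(5) ≈ 3.2361

f''(x) = 8*(4*x^2*(1 - x) + (3*x - 1)*(x^2 + 4))/(x^2 + 4)^3
Second-derivative test at each critical point:
  f''(-1.2361) = -0.5854 < 0 → local maximum
  f''(3.2361) = 0.0854 > 0 → local minimum

Critical points: x = 1 - sqrt(5) ≈ -1.2361 (local maximum); x = 1 + sqrt(5) ≈ 3.2361 (local minimum)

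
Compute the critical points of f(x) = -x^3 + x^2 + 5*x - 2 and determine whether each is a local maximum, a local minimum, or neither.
f'(x) = -3*x^2 + 2*x + 5

Solve f'(x) = 0:
  Factor: -3*x^2 + 2*x + 5 = -(x + 1)*(3*x - 5) = 0.
  ⇒ x = -1, 5/3

f''(x) = 2 - 6*x
Second-derivative test at each critical point:
  f''(-1) = 8 > 0 → local minimum
  f''(5/3) = -8 < 0 → local maximum

Critical points: x = -1 (local minimum); x = 5/3 (local maximum)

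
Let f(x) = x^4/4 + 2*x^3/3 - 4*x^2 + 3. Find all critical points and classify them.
f'(x) = x*(x^2 + 2*x - 8)

Solve f'(x) = 0:
  Factor: x^3 + 2*x^2 - 8*x = x*(x - 2)*(x + 4) = 0.
  ⇒ x = -4, 0, 2

f''(x) = 3*x^2 + 4*x - 8
Second-derivative test at each critical point:
  f''(-4) = 24 > 0 → local minimum
  f''(0) = -8 < 0 → local maximum
  f''(2) = 12 > 0 → local minimum

Critical points: x = -4 (local minimum); x = 0 (local maximum); x = 2 (local minimum)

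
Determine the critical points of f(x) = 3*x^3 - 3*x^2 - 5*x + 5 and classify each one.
f'(x) = 9*x^2 - 6*x - 5

Solve f'(x) = 0:
  9*x^2 - 6*x - 5 = 0 has no rational roots; quadratic formula: x = (6 ± √216)/18.
  ⇒ x = 1/3 - sqrt(6)/3 ≈ -0.4832, 1/3 + sqrt(6)/3 ≈ 1.1498

f''(x) = 18*x - 6
Second-derivative test at each critical point:
  f''(-0.4832) = -14.6969 < 0 → local maximum
  f''(1.1498) = 14.6969 > 0 → local minimum

Critical points: x = 1/3 - sqrt(6)/3 ≈ -0.4832 (local maximum); x = 1/3 + sqrt(6)/3 ≈ 1.1498 (local minimum)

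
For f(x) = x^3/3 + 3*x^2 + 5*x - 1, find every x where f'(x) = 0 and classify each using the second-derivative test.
f'(x) = x^2 + 6*x + 5

Solve f'(x) = 0:
  Factor: x^2 + 6*x + 5 = (x + 1)*(x + 5) = 0.
  ⇒ x = -5, -1

f''(x) = 2*x + 6
Second-derivative test at each critical point:
  f''(-5) = -4 < 0 → local maximum
  f''(-1) = 4 > 0 → local minimum

Critical points: x = -5 (local maximum); x = -1 (local minimum)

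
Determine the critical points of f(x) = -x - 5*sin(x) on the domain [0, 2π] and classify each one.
f'(x) = -5*cos(x) - 1

Solve f'(x) = 0 on [0, 2π]:
  f'(x) = 0 ⇔ cos(x) = -1/5, i.e. x = ±arccos(-1/5) + 2nπ; keep the solutions lying in [0, 2π].
  ⇒ x = acos(-1/5) ≈ 1.7722, -acos(-1/5) + 2*pi ≈ 4.5110

f''(x) = 5*sin(x)
Second-derivative test at each critical point:
  f''(1.7722) = 4.8990 > 0 → local minimum
  f''(4.5110) = -4.8990 < 0 → local maximum

Critical points: x = acos(-1/5) ≈ 1.7722 (local minimum); x = -acos(-1/5) + 2*pi ≈ 4.5110 (local maximum)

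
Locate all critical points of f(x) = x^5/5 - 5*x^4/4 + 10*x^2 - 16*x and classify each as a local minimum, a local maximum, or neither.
f'(x) = x^4 - 5*x^3 + 20*x - 16

Solve f'(x) = 0:
  Factor: x^4 - 5*x^3 + 20*x - 16 = (x - 4)*(x - 2)*(x - 1)*(x + 2) = 0.
  ⇒ x = -2, 1, 2, 4

f''(x) = 4*x^3 - 15*x^2 + 20
Second-derivative test at each critical point:
  f''(-2) = -72 < 0 → local maximum
  f''(1) = 9 > 0 → local minimum
  f''(2) = -8 < 0 → local maximum
  f''(4) = 36 > 0 → local minimum

Critical points: x = -2 (local maximum); x = 1 (local minimum); x = 2 (local maximum); x = 4 (local minimum)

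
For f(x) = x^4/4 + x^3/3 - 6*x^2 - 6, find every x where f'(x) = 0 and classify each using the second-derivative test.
f'(x) = x*(x^2 + x - 12)

Solve f'(x) = 0:
  Factor: x^3 + x^2 - 12*x = x*(x - 3)*(x + 4) = 0.
  ⇒ x = -4, 0, 3

f''(x) = 3*x^2 + 2*x - 12
Second-derivative test at each critical point:
  f''(-4) = 28 > 0 → local minimum
  f''(0) = -12 < 0 → local maximum
  f''(3) = 21 > 0 → local minimum

Critical points: x = -4 (local minimum); x = 0 (local maximum); x = 3 (local minimum)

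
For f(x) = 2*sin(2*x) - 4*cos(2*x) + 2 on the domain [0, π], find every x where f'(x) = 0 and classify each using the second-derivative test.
f'(x) = 8*sin(2*x) + 4*cos(2*x)

Solve f'(x) = 0 on [0, π]:
  f'(x) = 0 ⇔ 2*cos(2*x) = -4*sin(2*x) ⇔ tan(2*x) = -1/2, i.e. 2*x = arctan(-1/2) + nπ; keep the solutions lying in [0, π].
  ⇒ x = -atan(1/2)/2 + pi/2 ≈ 1.3390, pi - atan(1/2)/2 ≈ 2.9098

f''(x) = -8*sin(2*x) + 16*cos(2*x)
Second-derivative test at each critical point:
  f''(1.3390) = -17.8885 < 0 → local maximum
  f''(2.9098) = 17.8885 > 0 → local minimum

Critical points: x = -atan(1/2)/2 + pi/2 ≈ 1.3390 (local maximum); x = pi - atan(1/2)/2 ≈ 2.9098 (local minimum)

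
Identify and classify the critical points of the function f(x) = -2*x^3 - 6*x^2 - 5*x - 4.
f'(x) = -6*x^2 - 12*x - 5

Solve f'(x) = 0:
  6*x^2 + 12*x + 5 = 0 has no rational roots; quadratic formula: x = (-12 ± √24)/12.
  ⇒ x = -1 - sqrt(6)/6 ≈ -1.4082, -1 + sqrt(6)/6 ≈ -0.5918

f''(x) = -12*x - 12
Second-derivative test at each critical point:
  f''(-1.4082) = 4.8990 > 0 → local minimum
  f''(-0.5918) = -4.8990 < 0 → local maximum

Critical points: x = -1 - sqrt(6)/6 ≈ -1.4082 (local minimum); x = -1 + sqrt(6)/6 ≈ -0.5918 (local maximum)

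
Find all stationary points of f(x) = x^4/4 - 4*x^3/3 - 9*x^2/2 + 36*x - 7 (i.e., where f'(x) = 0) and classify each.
f'(x) = x^3 - 4*x^2 - 9*x + 36

Solve f'(x) = 0:
  Factor: x^3 - 4*x^2 - 9*x + 36 = (x - 4)*(x - 3)*(x + 3) = 0.
  ⇒ x = -3, 3, 4

f''(x) = 3*x^2 - 8*x - 9
Second-derivative test at each critical point:
  f''(-3) = 42 > 0 → local minimum
  f''(3) = -6 < 0 → local maximum
  f''(4) = 7 > 0 → local minimum

Critical points: x = -3 (local minimum); x = 3 (local maximum); x = 4 (local minimum)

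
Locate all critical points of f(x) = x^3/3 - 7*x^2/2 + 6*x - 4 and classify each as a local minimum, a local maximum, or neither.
f'(x) = x^2 - 7*x + 6

Solve f'(x) = 0:
  Factor: x^2 - 7*x + 6 = (x - 6)*(x - 1) = 0.
  ⇒ x = 1, 6

f''(x) = 2*x - 7
Second-derivative test at each critical point:
  f''(1) = -5 < 0 → local maximum
  f''(6) = 5 > 0 → local minimum

Critical points: x = 1 (local maximum); x = 6 (local minimum)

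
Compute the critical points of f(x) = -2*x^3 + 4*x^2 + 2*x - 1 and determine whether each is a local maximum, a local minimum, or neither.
f'(x) = -6*x^2 + 8*x + 2

Solve f'(x) = 0:
  Factor: -6*x^2 + 8*x + 2 = -2*(3*x^2 - 4*x - 1); 3*x^2 - 4*x - 1 = 0 has no rational roots; quadratic formula: x = (4 ± √28)/6.
  ⇒ x = 2/3 - sqrt(7)/3 ≈ -0.2153, 2/3 + sqrt(7)/3 ≈ 1.5486

f''(x) = 8 - 12*x
Second-derivative test at each critical point:
  f''(-0.2153) = 10.5830 > 0 → local minimum
  f''(1.5486) = -10.5830 < 0 → local maximum

Critical points: x = 2/3 - sqrt(7)/3 ≈ -0.2153 (local minimum); x = 2/3 + sqrt(7)/3 ≈ 1.5486 (local maximum)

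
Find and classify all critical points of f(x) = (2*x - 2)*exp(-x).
f'(x) = 2*(2 - x)*exp(-x)

Solve f'(x) = 0:
  f'(x) = (4 - 2*x)·exp(-x) and exp(-x) > 0 for every x, so f'(x) = 0 ⇔ 4 - 2*x = 0.
  Factor: 4 - 2*x = -2*(x - 2) = 0.
  ⇒ x = 2

f''(x) = 2*(x - 3)*exp(-x)
Second-derivative test at each critical point:
  f''(2) = -0.2707 < 0 → local maximum

Critical points: x = 2 (local maximum)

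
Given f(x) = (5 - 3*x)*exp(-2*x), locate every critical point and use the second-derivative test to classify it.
f'(x) = (6*x - 13)*exp(-2*x)

Solve f'(x) = 0:
  f'(x) = (6*x - 13)·exp(-2*x) and exp(-2*x) > 0 for every x, so f'(x) = 0 ⇔ 6*x - 13 = 0.
  6*x - 13 = 0.
  ⇒ x = 13/6

f''(x) = 4*(8 - 3*x)*exp(-2*x)
Second-derivative test at each critical point:
  f''(13/6) = 0.0787 > 0 → local minimum

Critical points: x = 13/6 (local minimum)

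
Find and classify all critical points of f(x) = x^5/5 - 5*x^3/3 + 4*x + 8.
f'(x) = x^4 - 5*x^2 + 4

Solve f'(x) = 0:
  Factor: x^4 - 5*x^2 + 4 = (x - 2)*(x - 1)*(x + 1)*(x + 2) = 0.
  ⇒ x = -2, -1, 1, 2

f''(x) = 4*x^3 - 10*x
Second-derivative test at each critical point:
  f''(-2) = -12 < 0 → local maximum
  f''(-1) = 6 > 0 → local minimum
  f''(1) = -6 < 0 → local maximum
  f''(2) = 12 > 0 → local minimum

Critical points: x = -2 (local maximum); x = -1 (local minimum); x = 1 (local maximum); x = 2 (local minimum)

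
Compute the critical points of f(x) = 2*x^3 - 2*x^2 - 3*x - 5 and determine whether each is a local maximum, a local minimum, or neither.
f'(x) = 6*x^2 - 4*x - 3

Solve f'(x) = 0:
  6*x^2 - 4*x - 3 = 0 has no rational roots; quadratic formula: x = (4 ± √88)/12.
  ⇒ x = 1/3 - sqrt(22)/6 ≈ -0.4484, 1/3 + sqrt(22)/6 ≈ 1.1151

f''(x) = 12*x - 4
Second-derivative test at each critical point:
  f''(-0.4484) = -9.3808 < 0 → local maximum
  f''(1.1151) = 9.3808 > 0 → local minimum

Critical points: x = 1/3 - sqrt(22)/6 ≈ -0.4484 (local maximum); x = 1/3 + sqrt(22)/6 ≈ 1.1151 (local minimum)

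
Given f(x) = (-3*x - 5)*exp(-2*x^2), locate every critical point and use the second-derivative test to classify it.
f'(x) = (4*x*(3*x + 5) - 3)*exp(-2*x^2)

Solve f'(x) = 0:
  f'(x) = (12*x^2 + 20*x - 3)·exp(-2*x^2) and exp(-2*x^2) > 0 for every x, so f'(x) = 0 ⇔ 12*x^2 + 20*x - 3 = 0.
  12*x^2 + 20*x - 3 = 0 has no rational roots; quadratic formula: x = (-20 ± √544)/24.
  ⇒ x = -sqrt(34)/6 - 5/6 ≈ -1.8052, -5/6 + sqrt(34)/6 ≈ 0.1385

f''(x) = 4*(-12*x^3 - 20*x^2 + 9*x + 5)*exp(-2*x^2)
Second-derivative test at each critical point:
  f''(-1.8052) = -0.0345 < 0 → local maximum
  f''(0.1385) = 22.4460 > 0 → local minimum

Critical points: x = -sqrt(34)/6 - 5/6 ≈ -1.8052 (local maximum); x = -5/6 + sqrt(34)/6 ≈ 0.1385 (local minimum)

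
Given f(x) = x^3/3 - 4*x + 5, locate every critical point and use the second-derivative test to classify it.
f'(x) = x^2 - 4

Solve f'(x) = 0:
  Factor: x^2 - 4 = (x - 2)*(x + 2) = 0.
  ⇒ x = -2, 2

f''(x) = 2*x
Second-derivative test at each critical point:
  f''(-2) = -4 < 0 → local maximum
  f''(2) = 4 > 0 → local minimum

Critical points: x = -2 (local maximum); x = 2 (local minimum)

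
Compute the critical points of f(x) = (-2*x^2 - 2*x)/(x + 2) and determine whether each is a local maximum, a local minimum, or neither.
f'(x) = 2*(-x^2 - 4*x - 2)/(x^2 + 4*x + 4)

Solve f'(x) = 0:
  f'(x) = -2*(x^2 + 4*x + 2)/(x + 2)^2; the denominator is positive wherever f is defined, so f'(x) = 0 ⇔ -2*x^2 - 8*x - 4 = 0.
  Factor: -2*x^2 - 8*x - 4 = -2*(x^2 + 4*x + 2); x^2 + 4*x + 2 = 0 has no rational roots; quadratic formula: x = (-4 ± √8)/2.
  ⇒ x = -2 - sqrt(2) ≈ -3.4142, -2 + sqrt(2) ≈ -0.5858

f''(x) = -8/(x^3 + 6*x^2 + 12*x + 8)
Second-derivative test at each critical point:
  f''(-3.4142) = 2.8284 > 0 → local minimum
  f''(-0.5858) = -2.8284 < 0 → local maximum

Critical points: x = -2 - sqrt(2) ≈ -3.4142 (local minimum); x = -2 + sqrt(2) ≈ -0.5858 (local maximum)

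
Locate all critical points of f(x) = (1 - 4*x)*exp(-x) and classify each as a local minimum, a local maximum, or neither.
f'(x) = (4*x - 5)*exp(-x)

Solve f'(x) = 0:
  f'(x) = (4*x - 5)·exp(-x) and exp(-x) > 0 for every x, so f'(x) = 0 ⇔ 4*x - 5 = 0.
  4*x - 5 = 0.
  ⇒ x = 5/4

f''(x) = (9 - 4*x)*exp(-x)
Second-derivative test at each critical point:
  f''(5/4) = 1.1460 > 0 → local minimum

Critical points: x = 5/4 (local minimum)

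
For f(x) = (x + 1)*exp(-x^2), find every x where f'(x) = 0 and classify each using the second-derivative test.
f'(x) = (-2*x*(x + 1) + 1)*exp(-x^2)

Solve f'(x) = 0:
  f'(x) = (-2*x^2 - 2*x + 1)·exp(-x^2) and exp(-x^2) > 0 for every x, so f'(x) = 0 ⇔ -2*x^2 - 2*x + 1 = 0.
  2*x^2 + 2*x - 1 = 0 has no rational roots; quadratic formula: x = (-2 ± √12)/4.
  ⇒ x = -sqrt(3)/2 - 1/2 ≈ -1.3660, -1/2 + sqrt(3)/2 ≈ 0.3660

f''(x) = 2*(2*x^2*(x + 1) - 3*x - 1)*exp(-x^2)
Second-derivative test at each critical point:
  f''(-1.3660) = 0.5360 > 0 → local minimum
  f''(0.3660) = -3.0297 < 0 → local maximum

Critical points: x = -sqrt(3)/2 - 1/2 ≈ -1.3660 (local minimum); x = -1/2 + sqrt(3)/2 ≈ 0.3660 (local maximum)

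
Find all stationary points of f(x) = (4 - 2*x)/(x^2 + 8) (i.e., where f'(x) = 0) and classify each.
f'(x) = 2*(-x^2 + 2*x*(x - 2) - 8)/(x^2 + 8)^2

Solve f'(x) = 0:
  f'(x) = 2*(x^2 - 4*x - 8)/(x^2 + 8)^2; the denominator is positive wherever f is defined, so f'(x) = 0 ⇔ 2*x^2 - 8*x - 16 = 0.
  Factor: 2*x^2 - 8*x - 16 = 2*(x^2 - 4*x - 8); x^2 - 4*x - 8 = 0 has no rational roots; quadratic formula: x = (4 ± √48)/2.
  ⇒ x = 2 - 2*sqrt(3) ≈ -1.4641, 2 + 2*sqrt(3) ≈ 5.4641

f''(x) = 4*(4*x^2*(2 - x) + (3*x - 2)*(x^2 + 8))/(x^2 + 8)^3
Second-derivative test at each critical point:
  f''(-1.4641) = -0.1347 < 0 → local maximum
  f''(5.4641) = 0.0097 > 0 → local minimum

Critical points: x = 2 - 2*sqrt(3) ≈ -1.4641 (local maximum); x = 2 + 2*sqrt(3) ≈ 5.4641 (local minimum)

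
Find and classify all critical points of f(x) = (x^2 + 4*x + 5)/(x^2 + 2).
f'(x) = 2*(-2*x^2 - 3*x + 4)/(x^4 + 4*x^2 + 4)

Solve f'(x) = 0:
  f'(x) = -2*(2*x^2 + 3*x - 4)/(x^2 + 2)^2; the denominator is positive wherever f is defined, so f'(x) = 0 ⇔ -4*x^2 - 6*x + 8 = 0.
  Factor: -4*x^2 - 6*x + 8 = -2*(2*x^2 + 3*x - 4); 2*x^2 + 3*x - 4 = 0 has no rational roots; quadratic formula: x = (-3 ± √41)/4.
  ⇒ x = -sqrt(41)/4 - 3/4 ≈ -2.3508, -3/4 + sqrt(41)/4 ≈ 0.8508

f''(x) = 2*(4*x^3 + 9*x^2 - 24*x - 6)/(x^6 + 6*x^4 + 12*x^2 + 8)
Second-derivative test at each critical point:
  f''(-2.3508) = 0.2261 > 0 → local minimum
  f''(0.8508) = -1.7261 < 0 → local maximum

Critical points: x = -sqrt(41)/4 - 3/4 ≈ -2.3508 (local minimum); x = -3/4 + sqrt(41)/4 ≈ 0.8508 (local maximum)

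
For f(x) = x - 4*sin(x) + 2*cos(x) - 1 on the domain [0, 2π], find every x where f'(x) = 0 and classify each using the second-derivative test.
f'(x) = -2*sin(x) - 4*cos(x) + 1

Solve f'(x) = 0 on [0, 2π]:
  f'(x) = 0 ⇔ -2*sin(x) - 4*cos(x) = -1. Write the left side as R·cos(x + φ) with R = √((-4)² + 2²) = 2*sqrt(5), cos φ = -2*sqrt(5)/5, sin φ = sqrt(5)/5; then cos(x + φ) = -sqrt(5)/10. Solve for x and keep the solutions lying in [0, 2π].
  ⇒ x = atan((1 + 2*sqrt(19))/(2 - sqrt(19))) + pi ≈ 1.8089, atan((1 - 2*sqrt(19))/(2 + sqrt(19))) + 2*pi ≈ 5.4015

f''(x) = 4*sin(x) - 2*cos(x)
Second-derivative test at each critical point:
  f''(1.8089) = 4.3589 > 0 → local minimum
  f''(5.4015) = -4.3589 < 0 → local maximum

Critical points: x = atan((1 + 2*sqrt(19))/(2 - sqrt(19))) + pi ≈ 1.8089 (local minimum); x = atan((1 - 2*sqrt(19))/(2 + sqrt(19))) + 2*pi ≈ 5.4015 (local maximum)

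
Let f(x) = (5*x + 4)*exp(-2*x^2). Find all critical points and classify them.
f'(x) = (-4*x*(5*x + 4) + 5)*exp(-2*x^2)

Solve f'(x) = 0:
  f'(x) = (-20*x^2 - 16*x + 5)·exp(-2*x^2) and exp(-2*x^2) > 0 for every x, so f'(x) = 0 ⇔ -20*x^2 - 16*x + 5 = 0.
  20*x^2 + 16*x - 5 = 0 has no rational roots; quadratic formula: x = (-16 ± √656)/40.
  ⇒ x = -sqrt(41)/10 - 2/5 ≈ -1.0403, -2/5 + sqrt(41)/10 ≈ 0.2403

f''(x) = 4*(4*x^2*(5*x + 4) - 15*x - 4)*exp(-2*x^2)
Second-derivative test at each critical point:
  f''(-1.0403) = 2.9405 > 0 → local minimum
  f''(0.2403) = -22.8187 < 0 → local maximum

Critical points: x = -sqrt(41)/10 - 2/5 ≈ -1.0403 (local minimum); x = -2/5 + sqrt(41)/10 ≈ 0.2403 (local maximum)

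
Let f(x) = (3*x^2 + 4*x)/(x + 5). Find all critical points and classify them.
f'(x) = (3*x^2 + 30*x + 20)/(x^2 + 10*x + 25)

Solve f'(x) = 0:
  f'(x) = (3*x^2 + 30*x + 20)/(x + 5)^2; the denominator is positive wherever f is defined, so f'(x) = 0 ⇔ 3*x^2 + 30*x + 20 = 0.
  3*x^2 + 30*x + 20 = 0 has no rational roots; quadratic formula: x = (-30 ± √660)/6.
  ⇒ x = -5 - sqrt(165)/3 ≈ -9.2817, -5 + sqrt(165)/3 ≈ -0.7183

f''(x) = 110/(x^3 + 15*x^2 + 75*x + 125)
Second-derivative test at each critical point:
  f''(-9.2817) = -1.4013 < 0 → local maximum
  f''(-0.7183) = 1.4013 > 0 → local minimum

Critical points: x = -5 - sqrt(165)/3 ≈ -9.2817 (local maximum); x = -5 + sqrt(165)/3 ≈ -0.7183 (local minimum)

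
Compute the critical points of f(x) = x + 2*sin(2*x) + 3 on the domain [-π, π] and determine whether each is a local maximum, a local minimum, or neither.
f'(x) = 4*cos(2*x) + 1

Solve f'(x) = 0 on [-π, π]:
  f'(x) = 0 ⇔ cos(2*x) = -1/4, i.e. 2*x = ±arccos(-1/4) + 2nπ; keep the solutions lying in [-π, π].
  ⇒ x = -pi + acos(-1/4)/2 ≈ -2.2299, -acos(-1/4)/2 ≈ -0.9117, acos(-1/4)/2 ≈ 0.9117, pi - acos(-1/4)/2 ≈ 2.2299

f''(x) = -8*sin(2*x)
Second-derivative test at each critical point:
  f''(-2.2299) = -7.7460 < 0 → local maximum
  f''(-0.9117) = 7.7460 > 0 → local minimum
  f''(0.9117) = -7.7460 < 0 → local maximum
  f''(2.2299) = 7.7460 > 0 → local minimum

Critical points: x = -pi + acos(-1/4)/2 ≈ -2.2299 (local maximum); x = -acos(-1/4)/2 ≈ -0.9117 (local minimum); x = acos(-1/4)/2 ≈ 0.9117 (local maximum); x = pi - acos(-1/4)/2 ≈ 2.2299 (local minimum)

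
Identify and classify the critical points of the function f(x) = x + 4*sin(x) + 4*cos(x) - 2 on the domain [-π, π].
f'(x) = 4*sqrt(2)*cos(x + pi/4) + 1

Solve f'(x) = 0 on [-π, π]:
  f'(x) = 0 ⇔ -4*sin(x) + 4*cos(x) = -1. Write the left side as R·cos(x + φ) with R = √(4² + 4²) = 4*sqrt(2), cos φ = sqrt(2)/2, sin φ = sqrt(2)/2; then cos(x + φ) = -sqrt(2)/8. Solve for x and keep the solutions lying in [-π, π].
  ⇒ x = -pi + atan((1 - sqrt(31))/(-sqrt(31) - 1)) ≈ -2.5339, atan((1 + sqrt(31))/(-1 + sqrt(31))) ≈ 0.9631

f''(x) = -4*sqrt(2)*sin(x + pi/4)
Second-derivative test at each critical point:
  f''(-2.5339) = 5.5678 > 0 → local minimum
  f''(0.9631) = -5.5678 < 0 → local maximum

Critical points: x = -pi + atan((1 - sqrt(31))/(-sqrt(31) - 1)) ≈ -2.5339 (local minimum); x = atan((1 + sqrt(31))/(-1 + sqrt(31))) ≈ 0.9631 (local maximum)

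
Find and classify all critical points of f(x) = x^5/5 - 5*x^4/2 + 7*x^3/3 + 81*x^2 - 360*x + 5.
f'(x) = x^4 - 10*x^3 + 7*x^2 + 162*x - 360

Solve f'(x) = 0:
  Factor: x^4 - 10*x^3 + 7*x^2 + 162*x - 360 = (x - 6)*(x - 5)*(x - 3)*(x + 4) = 0.
  ⇒ x = -4, 3, 5, 6

f''(x) = 4*x^3 - 30*x^2 + 14*x + 162
Second-derivative test at each critical point:
  f''(-4) = -630 < 0 → local maximum
  f''(3) = 42 > 0 → local minimum
  f''(5) = -18 < 0 → local maximum
  f''(6) = 30 > 0 → local minimum

Critical points: x = -4 (local maximum); x = 3 (local minimum); x = 5 (local maximum); x = 6 (local minimum)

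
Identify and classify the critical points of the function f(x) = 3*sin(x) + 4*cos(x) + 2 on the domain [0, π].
f'(x) = -4*sin(x) + 3*cos(x)

Solve f'(x) = 0 on [0, π]:
  f'(x) = 0 ⇔ 3*cos(x) = 4*sin(x) ⇔ tan(x) = 3/4, i.e. x = arctan(3/4) + nπ; keep the solutions lying in [0, π].
  ⇒ x = atan(3/4) ≈ 0.6435

f''(x) = -3*sin(x) - 4*cos(x)
Second-derivative test at each critical point:
  f''(0.6435) = -5 < 0 → local maximum

Critical points: x = atan(3/4) ≈ 0.6435 (local maximum)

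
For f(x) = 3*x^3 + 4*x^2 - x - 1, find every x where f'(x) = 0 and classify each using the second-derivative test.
f'(x) = 9*x^2 + 8*x - 1

Solve f'(x) = 0:
  Factor: 9*x^2 + 8*x - 1 = (x + 1)*(9*x - 1) = 0.
  ⇒ x = -1, 1/9

f''(x) = 18*x + 8
Second-derivative test at each critical point:
  f''(-1) = -10 < 0 → local maximum
  f''(1/9) = 10 > 0 → local minimum

Critical points: x = -1 (local maximum); x = 1/9 (local minimum)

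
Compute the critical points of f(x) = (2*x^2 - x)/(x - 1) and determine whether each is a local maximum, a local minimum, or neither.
f'(x) = (2*x^2 - 4*x + 1)/(x^2 - 2*x + 1)

Solve f'(x) = 0:
  f'(x) = (2*x^2 - 4*x + 1)/(x - 1)^2; the denominator is positive wherever f is defined, so f'(x) = 0 ⇔ 2*x^2 - 4*x + 1 = 0.
  2*x^2 - 4*x + 1 = 0 has no rational roots; quadratic formula: x = (4 ± √8)/4.
  ⇒ x = 1 - sqrt(2)/2 ≈ 0.2929, sqrt(2)/2 + 1 ≈ 1.7071

f''(x) = 2/(x^3 - 3*x^2 + 3*x - 1)
Second-derivative test at each critical point:
  f''(0.2929) = -5.6569 < 0 → local maximum
  f''(1.7071) = 5.6569 > 0 → local minimum

Critical points: x = 1 - sqrt(2)/2 ≈ 0.2929 (local maximum); x = sqrt(2)/2 + 1 ≈ 1.7071 (local minimum)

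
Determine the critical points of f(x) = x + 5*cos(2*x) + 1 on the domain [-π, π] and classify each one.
f'(x) = 1 - 10*sin(2*x)

Solve f'(x) = 0 on [-π, π]:
  f'(x) = 0 ⇔ sin(2*x) = 1/10, i.e. 2*x = arcsin(1/10) + 2nπ or 2*x = π − arcsin(1/10) + 2nπ; keep the solutions lying in [-π, π].
  ⇒ x = -pi + asin(1/10)/2 ≈ -3.0915, -pi/2 - asin(1/10)/2 ≈ -1.6209, asin(1/10)/2 ≈ 0.0501, -asin(1/10)/2 + pi/2 ≈ 1.5207

f''(x) = -20*cos(2*x)
Second-derivative test at each critical point:
  f''(-3.0915) = -19.8997 < 0 → local maximum
  f''(-1.6209) = 19.8997 > 0 → local minimum
  f''(0.0501) = -19.8997 < 0 → local maximum
  f''(1.5207) = 19.8997 > 0 → local minimum

Critical points: x = -pi + asin(1/10)/2 ≈ -3.0915 (local maximum); x = -pi/2 - asin(1/10)/2 ≈ -1.6209 (local minimum); x = asin(1/10)/2 ≈ 0.0501 (local maximum); x = -asin(1/10)/2 + pi/2 ≈ 1.5207 (local minimum)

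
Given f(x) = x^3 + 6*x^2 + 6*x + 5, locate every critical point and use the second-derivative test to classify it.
f'(x) = 3*x^2 + 12*x + 6

Solve f'(x) = 0:
  Factor: 3*x^2 + 12*x + 6 = 3*(x^2 + 4*x + 2); x^2 + 4*x + 2 = 0 has no rational roots; quadratic formula: x = (-4 ± √8)/2.
  ⇒ x = -2 - sqrt(2) ≈ -3.4142, -2 + sqrt(2) ≈ -0.5858

f''(x) = 6*x + 12
Second-derivative test at each critical point:
  f''(-3.4142) = -8.4853 < 0 → local maximum
  f''(-0.5858) = 8.4853 > 0 → local minimum

Critical points: x = -2 - sqrt(2) ≈ -3.4142 (local maximum); x = -2 + sqrt(2) ≈ -0.5858 (local minimum)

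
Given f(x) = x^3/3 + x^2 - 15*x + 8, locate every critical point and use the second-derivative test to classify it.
f'(x) = x^2 + 2*x - 15

Solve f'(x) = 0:
  Factor: x^2 + 2*x - 15 = (x - 3)*(x + 5) = 0.
  ⇒ x = -5, 3

f''(x) = 2*x + 2
Second-derivative test at each critical point:
  f''(-5) = -8 < 0 → local maximum
  f''(3) = 8 > 0 → local minimum

Critical points: x = -5 (local maximum); x = 3 (local minimum)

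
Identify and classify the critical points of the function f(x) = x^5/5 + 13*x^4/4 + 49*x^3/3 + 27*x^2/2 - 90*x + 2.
f'(x) = x^4 + 13*x^3 + 49*x^2 + 27*x - 90

Solve f'(x) = 0:
  Factor: x^4 + 13*x^3 + 49*x^2 + 27*x - 90 = (x - 1)*(x + 3)*(x + 5)*(x + 6) = 0.
  ⇒ x = -6, -5, -3, 1

f''(x) = 4*x^3 + 39*x^2 + 98*x + 27
Second-derivative test at each critical point:
  f''(-6) = -21 < 0 → local maximum
  f''(-5) = 12 > 0 → local minimum
  f''(-3) = -24 < 0 → local maximum
  f''(1) = 168 > 0 → local minimum

Critical points: x = -6 (local maximum); x = -5 (local minimum); x = -3 (local maximum); x = 1 (local minimum)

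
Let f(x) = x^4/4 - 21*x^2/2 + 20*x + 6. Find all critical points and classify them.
f'(x) = x^3 - 21*x + 20

Solve f'(x) = 0:
  Factor: x^3 - 21*x + 20 = (x - 4)*(x - 1)*(x + 5) = 0.
  ⇒ x = -5, 1, 4

f''(x) = 3*x^2 - 21
Second-derivative test at each critical point:
  f''(-5) = 54 > 0 → local minimum
  f''(1) = -18 < 0 → local maximum
  f''(4) = 27 > 0 → local minimum

Critical points: x = -5 (local minimum); x = 1 (local maximum); x = 4 (local minimum)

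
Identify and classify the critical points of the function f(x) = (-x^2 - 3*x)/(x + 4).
f'(x) = (-x^2 - 8*x - 12)/(x^2 + 8*x + 16)

Solve f'(x) = 0:
  f'(x) = -(x + 2)*(x + 6)/(x + 4)^2; the denominator is positive wherever f is defined, so f'(x) = 0 ⇔ -x^2 - 8*x - 12 = 0.
  Factor: -x^2 - 8*x - 12 = -(x + 2)*(x + 6) = 0.
  ⇒ x = -6, -2

f''(x) = -8/(x^3 + 12*x^2 + 48*x + 64)
Second-derivative test at each critical point:
  f''(-6) = 1 > 0 → local minimum
  f''(-2) = -1 < 0 → local maximum

Critical points: x = -6 (local minimum); x = -2 (local maximum)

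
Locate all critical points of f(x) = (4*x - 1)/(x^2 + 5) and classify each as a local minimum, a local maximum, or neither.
f'(x) = 2*(-2*x^2 + x + 10)/(x^4 + 10*x^2 + 25)

Solve f'(x) = 0:
  f'(x) = -2*(x + 2)*(2*x - 5)/(x^2 + 5)^2; the denominator is positive wherever f is defined, so f'(x) = 0 ⇔ -4*x^2 + 2*x + 20 = 0.
  Factor: -4*x^2 + 2*x + 20 = -2*(x + 2)*(2*x - 5) = 0.
  ⇒ x = -2, 5/2

f''(x) = 2*(4*x^2*(4*x - 1) + (1 - 12*x)*(x^2 + 5))/(x^2 + 5)^3
Second-derivative test at each critical point:
  f''(-2) = 2/9 > 0 → local minimum
  f''(5/2) = -32/225 < 0 → local maximum

Critical points: x = -2 (local minimum); x = 5/2 (local maximum)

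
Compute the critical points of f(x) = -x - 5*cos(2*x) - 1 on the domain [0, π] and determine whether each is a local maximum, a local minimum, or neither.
f'(x) = 10*sin(2*x) - 1

Solve f'(x) = 0 on [0, π]:
  f'(x) = 0 ⇔ sin(2*x) = 1/10, i.e. 2*x = arcsin(1/10) + 2nπ or 2*x = π − arcsin(1/10) + 2nπ; keep the solutions lying in [0, π].
  ⇒ x = asin(1/10)/2 ≈ 0.0501, -asin(1/10)/2 + pi/2 ≈ 1.5207

f''(x) = 20*cos(2*x)
Second-derivative test at each critical point:
  f''(0.0501) = 19.8997 > 0 → local minimum
  f''(1.5207) = -19.8997 < 0 → local maximum

Critical points: x = asin(1/10)/2 ≈ 0.0501 (local minimum); x = -asin(1/10)/2 + pi/2 ≈ 1.5207 (local maximum)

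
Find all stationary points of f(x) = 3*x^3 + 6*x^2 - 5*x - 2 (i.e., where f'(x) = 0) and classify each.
f'(x) = 9*x^2 + 12*x - 5

Solve f'(x) = 0:
  Factor: 9*x^2 + 12*x - 5 = (3*x - 1)*(3*x + 5) = 0.
  ⇒ x = -5/3, 1/3

f''(x) = 18*x + 12
Second-derivative test at each critical point:
  f''(-5/3) = -18 < 0 → local maximum
  f''(1/3) = 18 > 0 → local minimum

Critical points: x = -5/3 (local maximum); x = 1/3 (local minimum)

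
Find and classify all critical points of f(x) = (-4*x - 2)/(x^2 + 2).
f'(x) = 4*(x^2 + x - 2)/(x^4 + 4*x^2 + 4)

Solve f'(x) = 0:
  f'(x) = 4*(x - 1)*(x + 2)/(x^2 + 2)^2; the denominator is positive wherever f is defined, so f'(x) = 0 ⇔ 4*x^2 + 4*x - 8 = 0.
  Factor: 4*x^2 + 4*x - 8 = 4*(x - 1)*(x + 2) = 0.
  ⇒ x = -2, 1

f''(x) = 4*(-4*x^2*(2*x + 1) + (6*x + 1)*(x^2 + 2))/(x^2 + 2)^3
Second-derivative test at each critical point:
  f''(-2) = -1/3 < 0 → local maximum
  f''(1) = 4/3 > 0 → local minimum

Critical points: x = -2 (local maximum); x = 1 (local minimum)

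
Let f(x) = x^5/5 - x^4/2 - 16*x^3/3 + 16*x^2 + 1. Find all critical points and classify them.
f'(x) = x*(x^3 - 2*x^2 - 16*x + 32)

Solve f'(x) = 0:
  Factor: x^4 - 2*x^3 - 16*x^2 + 32*x = x*(x - 4)*(x - 2)*(x + 4) = 0.
  ⇒ x = -4, 0, 2, 4

f''(x) = 4*x^3 - 6*x^2 - 32*x + 32
Second-derivative test at each critical point:
  f''(-4) = -192 < 0 → local maximum
  f''(0) = 32 > 0 → local minimum
  f''(2) = -24 < 0 → local maximum
  f''(4) = 64 > 0 → local minimum

Critical points: x = -4 (local maximum); x = 0 (local minimum); x = 2 (local maximum); x = 4 (local minimum)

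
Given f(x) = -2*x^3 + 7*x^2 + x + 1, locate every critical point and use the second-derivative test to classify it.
f'(x) = -6*x^2 + 14*x + 1

Solve f'(x) = 0:
  6*x^2 - 14*x - 1 = 0 has no rational roots; quadratic formula: x = (14 ± √220)/12.
  ⇒ x = 7/6 - sqrt(55)/6 ≈ -0.0694, 7/6 + sqrt(55)/6 ≈ 2.4027

f''(x) = 14 - 12*x
Second-derivative test at each critical point:
  f''(-0.0694) = 14.8324 > 0 → local minimum
  f''(2.4027) = -14.8324 < 0 → local maximum

Critical points: x = 7/6 - sqrt(55)/6 ≈ -0.0694 (local minimum); x = 7/6 + sqrt(55)/6 ≈ 2.4027 (local maximum)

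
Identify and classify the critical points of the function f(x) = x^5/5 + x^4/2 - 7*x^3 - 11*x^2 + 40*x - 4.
f'(x) = x^4 + 2*x^3 - 21*x^2 - 22*x + 40

Solve f'(x) = 0:
  Factor: x^4 + 2*x^3 - 21*x^2 - 22*x + 40 = (x - 4)*(x - 1)*(x + 2)*(x + 5) = 0.
  ⇒ x = -5, -2, 1, 4

f''(x) = 4*x^3 + 6*x^2 - 42*x - 22
Second-derivative test at each critical point:
  f''(-5) = -162 < 0 → local maximum
  f''(-2) = 54 > 0 → local minimum
  f''(1) = -54 < 0 → local maximum
  f''(4) = 162 > 0 → local minimum

Critical points: x = -5 (local maximum); x = -2 (local minimum); x = 1 (local maximum); x = 4 (local minimum)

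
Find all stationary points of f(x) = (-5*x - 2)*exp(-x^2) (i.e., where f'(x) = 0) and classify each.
f'(x) = (2*x*(5*x + 2) - 5)*exp(-x^2)

Solve f'(x) = 0:
  f'(x) = (10*x^2 + 4*x - 5)·exp(-x^2) and exp(-x^2) > 0 for every x, so f'(x) = 0 ⇔ 10*x^2 + 4*x - 5 = 0.
  10*x^2 + 4*x - 5 = 0 has no rational roots; quadratic formula: x = (-4 ± √216)/20.
  ⇒ x = -3*sqrt(6)/10 - 1/5 ≈ -0.9348, -1/5 + 3*sqrt(6)/10 ≈ 0.5348

f''(x) = 2*(-10*x^3 - 4*x^2 + 15*x + 2)*exp(-x^2)
Second-derivative test at each critical point:
  f''(-0.9348) = -6.1331 < 0 → local maximum
  f''(0.5348) = 11.0406 > 0 → local minimum

Critical points: x = -3*sqrt(6)/10 - 1/5 ≈ -0.9348 (local maximum); x = -1/5 + 3*sqrt(6)/10 ≈ 0.5348 (local minimum)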